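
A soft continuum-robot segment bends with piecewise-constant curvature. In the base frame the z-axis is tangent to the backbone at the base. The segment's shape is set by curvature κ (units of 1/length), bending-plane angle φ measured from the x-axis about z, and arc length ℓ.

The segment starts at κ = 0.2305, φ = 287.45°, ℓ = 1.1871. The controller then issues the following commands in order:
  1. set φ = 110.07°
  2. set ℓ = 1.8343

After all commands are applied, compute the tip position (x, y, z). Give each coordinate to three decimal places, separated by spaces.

initial: κ=0.2305, φ=287.45°, ℓ=1.1871
cmd 1: set φ=110.07° → (κ,φ,ℓ)=(0.2305,110.07°,1.1871) → tip=(-0.0554,0.1516,1.1723)
cmd 2: set ℓ=1.8343 → (κ,φ,ℓ)=(0.2305,110.07°,1.8343) → tip=(-0.1311,0.3588,1.7801)

-0.131 0.359 1.780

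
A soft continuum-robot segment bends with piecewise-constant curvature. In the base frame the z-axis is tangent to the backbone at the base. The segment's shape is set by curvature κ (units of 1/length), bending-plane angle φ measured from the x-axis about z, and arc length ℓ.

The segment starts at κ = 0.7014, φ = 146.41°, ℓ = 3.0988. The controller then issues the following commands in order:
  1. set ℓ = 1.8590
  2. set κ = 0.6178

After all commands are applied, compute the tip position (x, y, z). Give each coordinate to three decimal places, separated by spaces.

-0.796 0.528 1.476

initial: κ=0.7014, φ=146.41°, ℓ=3.0988
cmd 1: set ℓ=1.8590 → (κ,φ,ℓ)=(0.7014,146.41°,1.8590) → tip=(-0.8744,0.5807,1.3752)
cmd 2: set κ=0.6178 → (κ,φ,ℓ)=(0.6178,146.41°,1.8590) → tip=(-0.7957,0.5285,1.4764)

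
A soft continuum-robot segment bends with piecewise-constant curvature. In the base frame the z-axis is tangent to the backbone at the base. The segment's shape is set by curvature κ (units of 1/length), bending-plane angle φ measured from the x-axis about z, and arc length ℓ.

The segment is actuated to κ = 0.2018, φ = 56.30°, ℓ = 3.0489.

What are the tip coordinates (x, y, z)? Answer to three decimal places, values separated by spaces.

0.504 0.756 2.860

θ = κ·ℓ = 0.2018 × 3.0489 = 0.61527 rad
ρ = (1 − cos θ)/κ = (1 − 0.81662)/0.2018 = 0.90873
z = sin θ / κ = 0.57718/0.2018 = 2.86015
x = ρ cos φ = 0.90873 × cos(56.30°) = 0.50420
y = ρ sin φ = 0.90873 × sin(56.30°) = 0.75602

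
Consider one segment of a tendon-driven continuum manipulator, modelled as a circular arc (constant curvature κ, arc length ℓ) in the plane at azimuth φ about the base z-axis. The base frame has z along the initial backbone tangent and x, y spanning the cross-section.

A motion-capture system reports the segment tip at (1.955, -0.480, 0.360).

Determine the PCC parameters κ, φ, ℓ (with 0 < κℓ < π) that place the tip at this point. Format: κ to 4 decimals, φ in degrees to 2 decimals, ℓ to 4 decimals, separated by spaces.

0.9627 346.21 2.8956

ρ = √(x²+y²) = √(1.955² + -0.480²) = 2.01306
φ = atan2(y, x) mod 360° = atan2(-0.480, 1.955) = 346.2054°
|p|² = ρ² + z² = 2.01306² + 0.360² = 4.18202
κ = 2ρ / |p|² = 2×2.01306 / 4.18202 = 0.96272
θ = 2·atan2(ρ, z) = 2·atan2(2.01306, 0.360) = 2.78767 rad
ℓ = θ/κ = 2.78767/0.96272 = 2.89561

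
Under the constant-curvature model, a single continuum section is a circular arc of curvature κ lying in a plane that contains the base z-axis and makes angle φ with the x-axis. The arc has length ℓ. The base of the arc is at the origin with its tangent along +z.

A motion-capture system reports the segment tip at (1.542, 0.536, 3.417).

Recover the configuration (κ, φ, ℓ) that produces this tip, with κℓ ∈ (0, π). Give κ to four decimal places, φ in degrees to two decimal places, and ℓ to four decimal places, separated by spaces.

0.2277 19.17 3.9153

ρ = √(x²+y²) = √(1.542² + 0.536²) = 1.63250
φ = atan2(y, x) mod 360° = atan2(0.536, 1.542) = 19.1675°
|p|² = ρ² + z² = 1.63250² + 3.417² = 14.34095
κ = 2ρ / |p|² = 2×1.63250 / 14.34095 = 0.22767
θ = 2·atan2(ρ, z) = 2·atan2(1.63250, 3.417) = 0.89139 rad
ℓ = θ/κ = 0.89139/0.22767 = 3.91529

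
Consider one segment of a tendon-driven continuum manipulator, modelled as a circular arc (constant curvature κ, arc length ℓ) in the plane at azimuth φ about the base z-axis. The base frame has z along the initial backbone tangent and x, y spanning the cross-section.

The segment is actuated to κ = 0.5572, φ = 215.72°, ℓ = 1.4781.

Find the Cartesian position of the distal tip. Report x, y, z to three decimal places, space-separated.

-0.467 -0.336 1.317

θ = κ·ℓ = 0.5572 × 1.4781 = 0.82360 rad
ρ = (1 − cos θ)/κ = (1 − 0.67959)/0.5572 = 0.57504
z = sin θ / κ = 0.73360/0.5572 = 1.31657
x = ρ cos φ = 0.57504 × cos(215.72°) = -0.46686
y = ρ sin φ = 0.57504 × sin(215.72°) = -0.33572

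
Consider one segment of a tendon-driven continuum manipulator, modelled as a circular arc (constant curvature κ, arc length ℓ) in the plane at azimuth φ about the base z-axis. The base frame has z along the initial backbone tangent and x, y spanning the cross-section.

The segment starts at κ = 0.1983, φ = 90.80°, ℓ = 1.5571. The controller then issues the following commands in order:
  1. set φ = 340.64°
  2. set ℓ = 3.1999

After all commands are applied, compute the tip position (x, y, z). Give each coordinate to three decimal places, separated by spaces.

0.926 -0.325 2.989

initial: κ=0.1983, φ=90.80°, ℓ=1.5571
cmd 1: set φ=340.64° → (κ,φ,ℓ)=(0.1983,340.64°,1.5571) → tip=(0.2250,-0.0791,1.5325)
cmd 2: set ℓ=3.1999 → (κ,φ,ℓ)=(0.1983,340.64°,3.1999) → tip=(0.9261,-0.3254,2.9894)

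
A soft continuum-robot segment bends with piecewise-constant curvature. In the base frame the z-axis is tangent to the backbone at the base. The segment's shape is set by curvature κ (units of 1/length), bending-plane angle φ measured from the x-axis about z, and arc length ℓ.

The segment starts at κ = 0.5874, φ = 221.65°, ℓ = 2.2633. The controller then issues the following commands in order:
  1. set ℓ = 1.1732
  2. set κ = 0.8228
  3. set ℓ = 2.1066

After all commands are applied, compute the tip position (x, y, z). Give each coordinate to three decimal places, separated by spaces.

initial: κ=0.5874, φ=221.65°, ℓ=2.2633
cmd 1: set ℓ=1.1732 → (κ,φ,ℓ)=(0.5874,221.65°,1.1732) → tip=(-0.2903,-0.2582,1.0825)
cmd 2: set κ=0.8228 → (κ,φ,ℓ)=(0.8228,221.65°,1.1732) → tip=(-0.3913,-0.3480,0.9993)
cmd 3: set ℓ=2.1066 → (κ,φ,ℓ)=(0.8228,221.65°,2.1066) → tip=(-1.0551,-0.9384,1.1993)

-1.055 -0.938 1.199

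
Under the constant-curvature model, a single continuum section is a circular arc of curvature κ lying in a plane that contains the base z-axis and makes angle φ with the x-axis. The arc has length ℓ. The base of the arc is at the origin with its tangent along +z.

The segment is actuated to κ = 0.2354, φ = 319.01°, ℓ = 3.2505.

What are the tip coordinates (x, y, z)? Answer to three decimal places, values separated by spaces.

θ = κ·ℓ = 0.2354 × 3.2505 = 0.76517 rad
ρ = (1 − cos θ)/κ = (1 − 0.72127)/0.2354 = 1.18409
z = sin θ / κ = 0.69266/0.2354 = 2.94247
x = ρ cos φ = 1.18409 × cos(319.01°) = 0.89378
y = ρ sin φ = 1.18409 × sin(319.01°) = -0.77667

0.894 -0.777 2.942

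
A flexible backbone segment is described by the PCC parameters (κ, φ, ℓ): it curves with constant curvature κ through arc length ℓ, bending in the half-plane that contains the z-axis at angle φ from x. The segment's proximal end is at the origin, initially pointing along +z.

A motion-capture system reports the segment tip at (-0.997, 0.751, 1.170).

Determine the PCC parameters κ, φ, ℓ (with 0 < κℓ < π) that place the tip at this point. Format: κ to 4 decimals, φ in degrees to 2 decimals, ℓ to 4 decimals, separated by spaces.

0.8529 143.01 1.9175

ρ = √(x²+y²) = √(-0.997² + 0.751²) = 1.24820
φ = atan2(y, x) mod 360° = atan2(0.751, -0.997) = 143.0108°
|p|² = ρ² + z² = 1.24820² + 1.170² = 2.92691
κ = 2ρ / |p|² = 2×1.24820 / 2.92691 = 0.85291
θ = 2·atan2(ρ, z) = 2·atan2(1.24820, 1.170) = 1.63545 rad
ℓ = θ/κ = 1.63545/0.85291 = 1.91749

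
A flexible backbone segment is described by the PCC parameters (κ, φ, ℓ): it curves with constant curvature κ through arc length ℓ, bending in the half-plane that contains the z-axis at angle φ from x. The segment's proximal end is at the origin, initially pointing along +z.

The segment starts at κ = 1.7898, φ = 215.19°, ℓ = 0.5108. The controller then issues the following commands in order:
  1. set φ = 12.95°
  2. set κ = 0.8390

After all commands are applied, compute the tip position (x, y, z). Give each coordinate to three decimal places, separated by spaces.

0.105 0.024 0.495

initial: κ=1.7898, φ=215.19°, ℓ=0.5108
cmd 1: set φ=12.95° → (κ,φ,ℓ)=(1.7898,12.95°,0.5108) → tip=(0.2121,0.0488,0.4426)
cmd 2: set κ=0.8390 → (κ,φ,ℓ)=(0.8390,12.95°,0.5108) → tip=(0.1050,0.0242,0.4953)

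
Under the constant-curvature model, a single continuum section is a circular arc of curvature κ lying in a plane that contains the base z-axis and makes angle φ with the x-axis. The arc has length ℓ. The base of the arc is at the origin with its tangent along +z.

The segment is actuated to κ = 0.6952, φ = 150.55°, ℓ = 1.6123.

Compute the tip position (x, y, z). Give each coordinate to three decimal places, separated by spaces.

θ = κ·ℓ = 0.6952 × 1.6123 = 1.12087 rad
ρ = (1 − cos θ)/κ = (1 − 0.43490)/0.6952 = 0.81286
z = sin θ / κ = 0.90048/0.6952 = 1.29528
x = ρ cos φ = 0.81286 × cos(150.55°) = -0.70783
y = ρ sin φ = 0.81286 × sin(150.55°) = 0.39965

-0.708 0.400 1.295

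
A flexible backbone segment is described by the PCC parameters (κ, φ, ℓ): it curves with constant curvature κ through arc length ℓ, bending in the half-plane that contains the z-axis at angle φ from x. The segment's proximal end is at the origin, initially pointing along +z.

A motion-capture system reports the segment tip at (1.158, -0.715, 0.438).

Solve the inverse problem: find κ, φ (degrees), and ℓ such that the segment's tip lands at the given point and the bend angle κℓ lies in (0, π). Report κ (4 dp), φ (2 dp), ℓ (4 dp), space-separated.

1.3316 328.31 1.8916

ρ = √(x²+y²) = √(1.158² + -0.715²) = 1.36095
φ = atan2(y, x) mod 360° = atan2(-0.715, 1.158) = 328.3070°
|p|² = ρ² + z² = 1.36095² + 0.438² = 2.04403
κ = 2ρ / |p|² = 2×1.36095 / 2.04403 = 1.33163
θ = 2·atan2(ρ, z) = 2·atan2(1.36095, 0.438) = 2.51886 rad
ℓ = θ/κ = 2.51886/1.33163 = 1.89156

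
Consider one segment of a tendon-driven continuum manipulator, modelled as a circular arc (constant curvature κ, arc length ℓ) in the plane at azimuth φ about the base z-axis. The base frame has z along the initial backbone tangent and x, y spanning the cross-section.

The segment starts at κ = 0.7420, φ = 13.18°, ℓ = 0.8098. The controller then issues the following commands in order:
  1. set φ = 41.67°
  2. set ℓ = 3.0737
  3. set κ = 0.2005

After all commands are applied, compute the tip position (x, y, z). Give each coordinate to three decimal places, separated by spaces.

initial: κ=0.7420, φ=13.18°, ℓ=0.8098
cmd 1: set φ=41.67° → (κ,φ,ℓ)=(0.7420,41.67°,0.8098) → tip=(0.1763,0.1569,0.7619)
cmd 2: set ℓ=3.0737 → (κ,φ,ℓ)=(0.7420,41.67°,3.0737) → tip=(1.6628,1.4800,1.0221)
cmd 3: set κ=0.2005 → (κ,φ,ℓ)=(0.2005,41.67°,3.0737) → tip=(0.6854,0.6100,2.8828)

0.685 0.610 2.883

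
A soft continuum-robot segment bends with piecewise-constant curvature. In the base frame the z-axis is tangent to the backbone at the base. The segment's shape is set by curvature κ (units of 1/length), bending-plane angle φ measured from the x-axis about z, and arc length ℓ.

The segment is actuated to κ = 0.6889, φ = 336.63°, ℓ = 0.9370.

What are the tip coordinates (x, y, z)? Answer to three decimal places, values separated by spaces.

θ = κ·ℓ = 0.6889 × 0.9370 = 0.64550 rad
ρ = (1 − cos θ)/κ = (1 − 0.79880)/0.6889 = 0.29206
z = sin θ / κ = 0.60160/0.6889 = 0.87327
x = ρ cos φ = 0.29206 × cos(336.63°) = 0.26810
y = ρ sin φ = 0.29206 × sin(336.63°) = -0.11585

0.268 -0.116 0.873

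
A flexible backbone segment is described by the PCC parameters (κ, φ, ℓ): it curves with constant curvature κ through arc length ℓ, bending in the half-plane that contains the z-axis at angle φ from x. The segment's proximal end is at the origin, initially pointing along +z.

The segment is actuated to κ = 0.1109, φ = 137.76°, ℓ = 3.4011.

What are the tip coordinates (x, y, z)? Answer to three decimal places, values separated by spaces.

-0.469 0.426 3.321

θ = κ·ℓ = 0.1109 × 3.4011 = 0.37718 rad
ρ = (1 − cos θ)/κ = (1 − 0.92971)/0.1109 = 0.63385
z = sin θ / κ = 0.36830/0.1109 = 3.32103
x = ρ cos φ = 0.63385 × cos(137.76°) = -0.46926
y = ρ sin φ = 0.63385 × sin(137.76°) = 0.42610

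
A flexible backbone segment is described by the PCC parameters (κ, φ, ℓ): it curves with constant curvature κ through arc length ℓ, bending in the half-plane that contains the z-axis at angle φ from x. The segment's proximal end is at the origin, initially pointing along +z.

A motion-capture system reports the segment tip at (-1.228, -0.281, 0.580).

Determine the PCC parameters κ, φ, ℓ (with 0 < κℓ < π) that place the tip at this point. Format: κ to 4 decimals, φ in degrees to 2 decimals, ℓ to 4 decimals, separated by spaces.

1.3099 192.89 1.7395

ρ = √(x²+y²) = √(-1.228² + -0.281²) = 1.25974
φ = atan2(y, x) mod 360° = atan2(-0.281, -1.228) = 192.8889°
|p|² = ρ² + z² = 1.25974² + 0.580² = 1.92334
κ = 2ρ / |p|² = 2×1.25974 / 1.92334 = 1.30995
θ = 2·atan2(ρ, z) = 2·atan2(1.25974, 0.580) = 2.27863 rad
ℓ = θ/κ = 2.27863/1.30995 = 1.73949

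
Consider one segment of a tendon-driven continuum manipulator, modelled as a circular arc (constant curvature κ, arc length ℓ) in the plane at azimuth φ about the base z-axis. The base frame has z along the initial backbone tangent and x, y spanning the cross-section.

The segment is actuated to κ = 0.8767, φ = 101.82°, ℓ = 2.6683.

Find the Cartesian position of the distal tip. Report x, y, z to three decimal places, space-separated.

-0.396 1.892 0.820

θ = κ·ℓ = 0.8767 × 2.6683 = 2.33930 rad
ρ = (1 − cos θ)/κ = (1 − -0.69506)/0.8767 = 1.93345
z = sin θ / κ = 0.71895/0.8767 = 0.82007
x = ρ cos φ = 1.93345 × cos(101.82°) = -0.39604
y = ρ sin φ = 1.93345 × sin(101.82°) = 1.89246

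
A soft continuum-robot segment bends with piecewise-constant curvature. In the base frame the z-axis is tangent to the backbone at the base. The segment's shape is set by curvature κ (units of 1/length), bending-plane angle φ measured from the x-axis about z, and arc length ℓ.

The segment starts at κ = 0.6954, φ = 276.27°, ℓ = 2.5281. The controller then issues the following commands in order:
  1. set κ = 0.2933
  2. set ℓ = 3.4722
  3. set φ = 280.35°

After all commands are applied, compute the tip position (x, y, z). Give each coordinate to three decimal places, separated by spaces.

0.291 -1.594 2.902

initial: κ=0.6954, φ=276.27°, ℓ=2.5281
cmd 1: set κ=0.2933 → (κ,φ,ℓ)=(0.2933,276.27°,2.5281) → tip=(0.0978,-0.8898,2.3027)
cmd 2: set ℓ=3.4722 → (κ,φ,ℓ)=(0.2933,276.27°,3.4722) → tip=(0.1770,-1.6107,2.9024)
cmd 3: set φ=280.35° → (κ,φ,ℓ)=(0.2933,280.35°,3.4722) → tip=(0.2911,-1.5941,2.9024)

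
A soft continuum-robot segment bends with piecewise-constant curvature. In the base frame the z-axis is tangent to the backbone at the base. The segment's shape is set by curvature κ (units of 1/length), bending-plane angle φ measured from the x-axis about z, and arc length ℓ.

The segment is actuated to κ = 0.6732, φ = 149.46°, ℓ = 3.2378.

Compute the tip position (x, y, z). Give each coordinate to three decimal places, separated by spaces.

-2.011 1.187 1.218

θ = κ·ℓ = 0.6732 × 3.2378 = 2.17969 rad
ρ = (1 − cos θ)/κ = (1 − -0.57196)/0.6732 = 2.33505
z = sin θ / κ = 0.82028/0.6732 = 1.21848
x = ρ cos φ = 2.33505 × cos(149.46°) = -2.01112
y = ρ sin φ = 2.33505 × sin(149.46°) = 1.18653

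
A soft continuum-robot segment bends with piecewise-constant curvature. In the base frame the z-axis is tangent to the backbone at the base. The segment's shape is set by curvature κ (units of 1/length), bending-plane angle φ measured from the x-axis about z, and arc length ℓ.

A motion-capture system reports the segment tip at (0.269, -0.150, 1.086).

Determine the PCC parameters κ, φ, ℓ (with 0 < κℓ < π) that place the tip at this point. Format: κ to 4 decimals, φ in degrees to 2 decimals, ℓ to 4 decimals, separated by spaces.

0.4834 330.86 1.1433

ρ = √(x²+y²) = √(0.269² + -0.150²) = 0.30800
φ = atan2(y, x) mod 360° = atan2(-0.150, 0.269) = 330.8551°
|p|² = ρ² + z² = 0.30800² + 1.086² = 1.27426
κ = 2ρ / |p|² = 2×0.30800 / 1.27426 = 0.48341
θ = 2·atan2(ρ, z) = 2·atan2(0.30800, 1.086) = 0.55270 rad
ℓ = θ/κ = 0.55270/0.48341 = 1.14333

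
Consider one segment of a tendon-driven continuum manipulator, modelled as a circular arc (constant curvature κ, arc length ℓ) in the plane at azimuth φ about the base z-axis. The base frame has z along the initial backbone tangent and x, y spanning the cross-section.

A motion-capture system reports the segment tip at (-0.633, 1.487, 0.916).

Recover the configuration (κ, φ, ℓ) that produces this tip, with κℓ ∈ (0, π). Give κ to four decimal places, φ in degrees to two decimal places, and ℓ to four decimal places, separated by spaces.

0.9366 113.06 2.2531

ρ = √(x²+y²) = √(-0.633² + 1.487²) = 1.61612
φ = atan2(y, x) mod 360° = atan2(1.487, -0.633) = 113.0589°
|p|² = ρ² + z² = 1.61612² + 0.916² = 3.45091
κ = 2ρ / |p|² = 2×1.61612 / 3.45091 = 0.93664
θ = 2·atan2(ρ, z) = 2·atan2(1.61612, 0.916) = 2.11031 rad
ℓ = θ/κ = 2.11031/0.93664 = 2.25308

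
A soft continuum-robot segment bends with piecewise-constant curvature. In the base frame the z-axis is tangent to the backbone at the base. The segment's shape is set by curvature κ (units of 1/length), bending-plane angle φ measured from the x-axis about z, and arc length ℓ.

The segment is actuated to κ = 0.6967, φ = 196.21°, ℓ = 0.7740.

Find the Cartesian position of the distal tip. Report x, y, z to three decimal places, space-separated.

-0.196 -0.057 0.737

θ = κ·ℓ = 0.6967 × 0.7740 = 0.53925 rad
ρ = (1 − cos θ)/κ = (1 − 0.85810)/0.6967 = 0.20368
z = sin θ / κ = 0.51349/0.6967 = 0.73703
x = ρ cos φ = 0.20368 × cos(196.21°) = -0.19558
y = ρ sin φ = 0.20368 × sin(196.21°) = -0.05686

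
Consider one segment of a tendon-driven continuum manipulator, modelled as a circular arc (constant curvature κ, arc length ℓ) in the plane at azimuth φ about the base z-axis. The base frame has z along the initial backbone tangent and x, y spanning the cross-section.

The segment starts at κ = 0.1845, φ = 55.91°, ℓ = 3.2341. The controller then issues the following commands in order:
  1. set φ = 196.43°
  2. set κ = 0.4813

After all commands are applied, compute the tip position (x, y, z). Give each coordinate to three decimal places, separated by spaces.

initial: κ=0.1845, φ=55.91°, ℓ=3.2341
cmd 1: set φ=196.43° → (κ,φ,ℓ)=(0.1845,196.43°,3.2341) → tip=(-0.8983,-0.2649,3.0456)
cmd 2: set κ=0.4813 → (κ,φ,ℓ)=(0.4813,196.43°,3.2341) → tip=(-1.9645,-0.5793,2.0775)

-1.965 -0.579 2.077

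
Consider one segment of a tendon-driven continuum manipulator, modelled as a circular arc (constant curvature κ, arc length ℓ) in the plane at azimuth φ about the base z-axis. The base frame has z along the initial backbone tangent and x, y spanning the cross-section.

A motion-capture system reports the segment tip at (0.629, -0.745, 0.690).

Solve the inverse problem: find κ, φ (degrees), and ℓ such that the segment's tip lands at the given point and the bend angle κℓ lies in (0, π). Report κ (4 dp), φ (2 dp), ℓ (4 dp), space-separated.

1.3668 310.17 1.3974

ρ = √(x²+y²) = √(0.629² + -0.745²) = 0.97502
φ = atan2(y, x) mod 360° = atan2(-0.745, 0.629) = 310.1742°
|p|² = ρ² + z² = 0.97502² + 0.690² = 1.42677
κ = 2ρ / |p|² = 2×0.97502 / 1.42677 = 1.36676
θ = 2·atan2(ρ, z) = 2·atan2(0.97502, 0.690) = 1.90987 rad
ℓ = θ/κ = 1.90987/1.36676 = 1.39738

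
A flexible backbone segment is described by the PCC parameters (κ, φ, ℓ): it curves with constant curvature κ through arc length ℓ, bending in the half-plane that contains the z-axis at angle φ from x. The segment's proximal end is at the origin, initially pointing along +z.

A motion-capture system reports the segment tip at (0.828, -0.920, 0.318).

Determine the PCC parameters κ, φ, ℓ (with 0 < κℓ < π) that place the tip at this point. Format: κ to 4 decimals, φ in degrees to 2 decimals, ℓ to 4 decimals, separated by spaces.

1.5158 311.99 1.7407

ρ = √(x²+y²) = √(0.828² + -0.920²) = 1.23773
φ = atan2(y, x) mod 360° = atan2(-0.920, 0.828) = 311.9872°
|p|² = ρ² + z² = 1.23773² + 0.318² = 1.63311
κ = 2ρ / |p|² = 2×1.23773 / 1.63311 = 1.51580
θ = 2·atan2(ρ, z) = 2·atan2(1.23773, 0.318) = 2.63863 rad
ℓ = θ/κ = 2.63863/1.51580 = 1.74075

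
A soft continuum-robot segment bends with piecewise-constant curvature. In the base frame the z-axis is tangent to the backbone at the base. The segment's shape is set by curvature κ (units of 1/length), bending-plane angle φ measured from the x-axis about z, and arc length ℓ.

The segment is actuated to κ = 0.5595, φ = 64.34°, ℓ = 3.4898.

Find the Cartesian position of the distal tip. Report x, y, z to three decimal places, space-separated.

θ = κ·ℓ = 0.5595 × 3.4898 = 1.95254 rad
ρ = (1 − cos θ)/κ = (1 − -0.37254)/0.5595 = 2.45316
z = sin θ / κ = 0.92802/0.5595 = 1.65865
x = ρ cos φ = 2.45316 × cos(64.34°) = 1.06229
y = ρ sin φ = 2.45316 × sin(64.34°) = 2.21123

1.062 2.211 1.659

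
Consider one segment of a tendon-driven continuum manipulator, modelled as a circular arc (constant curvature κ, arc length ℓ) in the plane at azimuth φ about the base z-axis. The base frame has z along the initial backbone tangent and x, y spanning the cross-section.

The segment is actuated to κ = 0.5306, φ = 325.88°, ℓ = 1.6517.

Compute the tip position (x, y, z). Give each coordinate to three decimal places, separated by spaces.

θ = κ·ℓ = 0.5306 × 1.6517 = 0.87639 rad
ρ = (1 − cos θ)/κ = (1 − 0.63993)/0.5306 = 0.67861
z = sin θ / κ = 0.76844/0.5306 = 1.44824
x = ρ cos φ = 0.67861 × cos(325.88°) = 0.56180
y = ρ sin φ = 0.67861 × sin(325.88°) = -0.38065

0.562 -0.381 1.448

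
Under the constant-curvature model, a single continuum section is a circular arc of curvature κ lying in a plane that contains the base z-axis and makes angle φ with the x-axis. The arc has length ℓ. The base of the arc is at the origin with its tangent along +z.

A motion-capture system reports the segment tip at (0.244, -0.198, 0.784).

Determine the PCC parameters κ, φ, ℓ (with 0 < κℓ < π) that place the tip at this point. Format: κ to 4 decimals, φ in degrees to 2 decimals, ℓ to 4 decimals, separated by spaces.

ρ = √(x²+y²) = √(0.244² + -0.198²) = 0.31423
φ = atan2(y, x) mod 360° = atan2(-0.198, 0.244) = 320.9415°
|p|² = ρ² + z² = 0.31423² + 0.784² = 0.71340
κ = 2ρ / |p|² = 2×0.31423 / 0.71340 = 0.88094
θ = 2·atan2(ρ, z) = 2·atan2(0.31423, 0.784) = 0.76240 rad
ℓ = θ/κ = 0.76240/0.88094 = 0.86544

0.8809 320.94 0.8654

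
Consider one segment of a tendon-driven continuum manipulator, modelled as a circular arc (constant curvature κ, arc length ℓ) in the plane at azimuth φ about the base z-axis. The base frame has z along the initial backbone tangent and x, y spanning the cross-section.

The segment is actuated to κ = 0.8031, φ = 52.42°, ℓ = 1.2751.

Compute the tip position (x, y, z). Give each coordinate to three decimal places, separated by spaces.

θ = κ·ℓ = 0.8031 × 1.2751 = 1.02403 rad
ρ = (1 − cos θ)/κ = (1 − 0.51993)/0.8031 = 0.59778
z = sin θ / κ = 0.85421/0.8031 = 1.06364
x = ρ cos φ = 0.59778 × cos(52.42°) = 0.36457
y = ρ sin φ = 0.59778 × sin(52.42°) = 0.47374

0.365 0.474 1.064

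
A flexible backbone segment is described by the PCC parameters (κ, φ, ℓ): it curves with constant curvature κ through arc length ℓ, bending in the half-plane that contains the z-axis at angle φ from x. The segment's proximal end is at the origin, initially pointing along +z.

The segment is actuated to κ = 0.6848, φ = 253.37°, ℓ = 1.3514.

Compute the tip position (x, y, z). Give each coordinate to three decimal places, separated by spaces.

θ = κ·ℓ = 0.6848 × 1.3514 = 0.92544 rad
ρ = (1 − cos θ)/κ = (1 − 0.60148)/0.6848 = 0.58194
z = sin θ / κ = 0.79888/0.6848 = 1.16660
x = ρ cos φ = 0.58194 × cos(253.37°) = -0.16655
y = ρ sin φ = 0.58194 × sin(253.37°) = -0.55760

-0.167 -0.558 1.167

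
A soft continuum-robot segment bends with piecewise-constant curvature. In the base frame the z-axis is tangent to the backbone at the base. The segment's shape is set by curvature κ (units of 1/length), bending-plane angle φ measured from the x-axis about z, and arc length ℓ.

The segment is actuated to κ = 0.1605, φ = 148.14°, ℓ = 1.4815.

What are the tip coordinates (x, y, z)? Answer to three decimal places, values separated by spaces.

-0.149 0.093 1.468

θ = κ·ℓ = 0.1605 × 1.4815 = 0.23778 rad
ρ = (1 − cos θ)/κ = (1 − 0.97186)/0.1605 = 0.17531
z = sin θ / κ = 0.23555/0.1605 = 1.46758
x = ρ cos φ = 0.17531 × cos(148.14°) = -0.14890
y = ρ sin φ = 0.17531 × sin(148.14°) = 0.09254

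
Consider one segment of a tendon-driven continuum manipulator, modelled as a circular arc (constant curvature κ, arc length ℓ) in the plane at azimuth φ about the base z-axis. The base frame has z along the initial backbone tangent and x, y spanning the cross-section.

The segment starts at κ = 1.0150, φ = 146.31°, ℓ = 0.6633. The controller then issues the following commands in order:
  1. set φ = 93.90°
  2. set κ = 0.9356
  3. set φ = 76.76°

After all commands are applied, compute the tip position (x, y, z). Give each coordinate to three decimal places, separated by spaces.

initial: κ=1.0150, φ=146.31°, ℓ=0.6633
cmd 1: set φ=93.90° → (κ,φ,ℓ)=(1.0150,93.90°,0.6633) → tip=(-0.0146,0.2145,0.6143)
cmd 2: set κ=0.9356 → (κ,φ,ℓ)=(0.9356,93.90°,0.6633) → tip=(-0.0136,0.1988,0.6215)
cmd 3: set φ=76.76° → (κ,φ,ℓ)=(0.9356,76.76°,0.6633) → tip=(0.0456,0.1940,0.6215)

0.046 0.194 0.622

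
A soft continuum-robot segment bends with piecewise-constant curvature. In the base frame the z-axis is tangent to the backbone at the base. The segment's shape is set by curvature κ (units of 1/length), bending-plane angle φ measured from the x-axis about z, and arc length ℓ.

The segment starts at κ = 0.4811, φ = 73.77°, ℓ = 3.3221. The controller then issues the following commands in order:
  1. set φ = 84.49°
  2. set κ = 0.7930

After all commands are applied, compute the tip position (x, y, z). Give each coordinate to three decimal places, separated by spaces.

0.227 2.352 0.612

initial: κ=0.4811, φ=73.77°, ℓ=3.3221
cmd 1: set φ=84.49° → (κ,φ,ℓ)=(0.4811,84.49°,3.3221) → tip=(0.2051,2.1258,2.0778)
cmd 2: set κ=0.7930 → (κ,φ,ℓ)=(0.7930,84.49°,3.3221) → tip=(0.2269,2.3524,0.6125)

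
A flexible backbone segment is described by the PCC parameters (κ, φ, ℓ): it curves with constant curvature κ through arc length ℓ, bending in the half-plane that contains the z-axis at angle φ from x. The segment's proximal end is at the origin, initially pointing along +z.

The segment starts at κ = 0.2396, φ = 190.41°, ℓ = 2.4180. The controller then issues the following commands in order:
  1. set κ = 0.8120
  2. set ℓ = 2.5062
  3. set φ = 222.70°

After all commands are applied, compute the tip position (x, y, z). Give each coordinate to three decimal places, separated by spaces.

initial: κ=0.2396, φ=190.41°, ℓ=2.4180
cmd 1: set κ=0.8120 → (κ,φ,ℓ)=(0.8120,190.41°,2.4180) → tip=(-1.6747,-0.3077,1.1378)
cmd 2: set ℓ=2.5062 → (κ,φ,ℓ)=(0.8120,190.41°,2.5062) → tip=(-1.7536,-0.3222,1.1012)
cmd 3: set φ=222.70° → (κ,φ,ℓ)=(0.8120,222.70°,2.5062) → tip=(-1.3103,-1.2091,1.1012)

-1.310 -1.209 1.101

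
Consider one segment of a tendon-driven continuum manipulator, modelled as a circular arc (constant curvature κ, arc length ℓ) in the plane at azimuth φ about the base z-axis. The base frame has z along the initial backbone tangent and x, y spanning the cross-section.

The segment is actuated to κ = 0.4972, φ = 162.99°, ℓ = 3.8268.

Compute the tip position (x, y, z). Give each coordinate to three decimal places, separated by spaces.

-2.550 0.780 1.902

θ = κ·ℓ = 0.4972 × 3.8268 = 1.90268 rad
ρ = (1 − cos θ)/κ = (1 − -0.32583)/0.4972 = 2.66659
z = sin θ / κ = 0.94543/0.4972 = 1.90151
x = ρ cos φ = 2.66659 × cos(162.99°) = -2.54994
y = ρ sin φ = 2.66659 × sin(162.99°) = 0.78008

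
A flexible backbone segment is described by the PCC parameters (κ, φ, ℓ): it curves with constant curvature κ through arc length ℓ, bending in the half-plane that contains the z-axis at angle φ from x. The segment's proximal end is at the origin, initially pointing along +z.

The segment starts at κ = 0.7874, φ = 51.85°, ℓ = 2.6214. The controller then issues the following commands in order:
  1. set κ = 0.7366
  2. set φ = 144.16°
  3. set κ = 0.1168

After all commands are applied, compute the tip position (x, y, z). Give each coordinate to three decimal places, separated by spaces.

-0.323 0.233 2.581

initial: κ=0.7874, φ=51.85°, ℓ=2.6214
cmd 1: set κ=0.7366 → (κ,φ,ℓ)=(0.7366,51.85°,2.6214) → tip=(1.1341,1.4438,1.2705)
cmd 2: set φ=144.16° → (κ,φ,ℓ)=(0.7366,144.16°,2.6214) → tip=(-1.4884,1.0750,1.2705)
cmd 3: set κ=0.1168 → (κ,φ,ℓ)=(0.1168,144.16°,2.6214) → tip=(-0.3228,0.2331,2.5806)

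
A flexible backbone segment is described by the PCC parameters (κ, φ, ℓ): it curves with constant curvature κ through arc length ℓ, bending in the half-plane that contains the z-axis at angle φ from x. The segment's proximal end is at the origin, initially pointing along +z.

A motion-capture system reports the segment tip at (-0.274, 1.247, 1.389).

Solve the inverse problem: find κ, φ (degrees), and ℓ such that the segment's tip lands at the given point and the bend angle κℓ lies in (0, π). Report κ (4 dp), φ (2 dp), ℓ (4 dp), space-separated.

0.7174 102.39 2.0723

ρ = √(x²+y²) = √(-0.274² + 1.247²) = 1.27675
φ = atan2(y, x) mod 360° = atan2(1.247, -0.274) = 102.3925°
|p|² = ρ² + z² = 1.27675² + 1.389² = 3.55941
κ = 2ρ / |p|² = 2×1.27675 / 3.55941 = 0.71739
θ = 2·atan2(ρ, z) = 2·atan2(1.27675, 1.389) = 1.48663 rad
ℓ = θ/κ = 1.48663/0.71739 = 2.07226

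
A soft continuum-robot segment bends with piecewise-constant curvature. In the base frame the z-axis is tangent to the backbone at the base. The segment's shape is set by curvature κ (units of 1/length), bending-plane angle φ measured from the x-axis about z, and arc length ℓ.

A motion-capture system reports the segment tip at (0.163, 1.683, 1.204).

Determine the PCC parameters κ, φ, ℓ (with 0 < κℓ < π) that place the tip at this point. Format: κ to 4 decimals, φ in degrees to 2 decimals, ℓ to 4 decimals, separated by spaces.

ρ = √(x²+y²) = √(0.163² + 1.683²) = 1.69087
φ = atan2(y, x) mod 360° = atan2(1.683, 0.163) = 84.4681°
|p|² = ρ² + z² = 1.69087² + 1.204² = 4.30867
κ = 2ρ / |p|² = 2×1.69087 / 4.30867 = 0.78487
θ = 2·atan2(ρ, z) = 2·atan2(1.69087, 1.204) = 1.90405 rad
ℓ = θ/κ = 1.90405/0.78487 = 2.42594

0.7849 84.47 2.4259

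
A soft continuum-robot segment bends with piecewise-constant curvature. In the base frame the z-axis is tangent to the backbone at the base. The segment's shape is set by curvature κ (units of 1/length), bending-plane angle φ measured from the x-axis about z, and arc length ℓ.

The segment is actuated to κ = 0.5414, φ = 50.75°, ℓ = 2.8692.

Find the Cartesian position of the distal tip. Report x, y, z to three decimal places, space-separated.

1.148 1.405 1.847

θ = κ·ℓ = 0.5414 × 2.8692 = 1.55338 rad
ρ = (1 − cos θ)/κ = (1 − 0.01741)/0.5414 = 1.81490
z = sin θ / κ = 0.99985/0.5414 = 1.84678
x = ρ cos φ = 1.81490 × cos(50.75°) = 1.14830
y = ρ sin φ = 1.81490 × sin(50.75°) = 1.40545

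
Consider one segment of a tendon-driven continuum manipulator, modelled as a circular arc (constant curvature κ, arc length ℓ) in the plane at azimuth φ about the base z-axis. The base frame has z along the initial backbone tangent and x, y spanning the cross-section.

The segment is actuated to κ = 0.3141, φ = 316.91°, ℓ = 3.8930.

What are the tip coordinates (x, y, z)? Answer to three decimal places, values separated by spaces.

1.532 -1.433 2.993

θ = κ·ℓ = 0.3141 × 3.8930 = 1.22279 rad
ρ = (1 − cos θ)/κ = (1 − 0.34102)/0.3141 = 2.09798
z = sin θ / κ = 0.94005/0.3141 = 2.99285
x = ρ cos φ = 2.09798 × cos(316.91°) = 1.53212
y = ρ sin φ = 2.09798 × sin(316.91°) = -1.43323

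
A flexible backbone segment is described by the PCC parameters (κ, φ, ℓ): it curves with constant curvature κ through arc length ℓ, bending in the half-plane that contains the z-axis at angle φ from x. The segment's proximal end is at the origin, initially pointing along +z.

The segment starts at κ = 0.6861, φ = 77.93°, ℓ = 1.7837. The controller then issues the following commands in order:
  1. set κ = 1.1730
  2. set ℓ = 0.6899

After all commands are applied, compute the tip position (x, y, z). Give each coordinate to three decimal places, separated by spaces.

0.055 0.258 0.617

initial: κ=0.6861, φ=77.93°, ℓ=1.7837
cmd 1: set κ=1.1730 → (κ,φ,ℓ)=(1.1730,77.93°,1.7837) → tip=(0.2671,1.2490,0.7392)
cmd 2: set ℓ=0.6899 → (κ,φ,ℓ)=(1.1730,77.93°,0.6899) → tip=(0.0553,0.2584,0.6170)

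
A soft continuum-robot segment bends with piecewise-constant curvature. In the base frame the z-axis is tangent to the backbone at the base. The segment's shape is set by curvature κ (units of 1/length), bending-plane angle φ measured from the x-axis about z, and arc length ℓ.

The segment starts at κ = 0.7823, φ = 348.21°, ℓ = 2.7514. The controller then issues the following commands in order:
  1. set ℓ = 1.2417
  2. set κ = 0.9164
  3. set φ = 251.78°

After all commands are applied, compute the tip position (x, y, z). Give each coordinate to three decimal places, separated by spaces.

-0.198 -0.602 0.991

initial: κ=0.7823, φ=348.21°, ℓ=2.7514
cmd 1: set ℓ=1.2417 → (κ,φ,ℓ)=(0.7823,348.21°,1.2417) → tip=(0.5454,-0.1138,1.0554)
cmd 2: set κ=0.9164 → (κ,φ,ℓ)=(0.9164,348.21°,1.2417) → tip=(0.6201,-0.1294,0.9906)
cmd 3: set φ=251.78° → (κ,φ,ℓ)=(0.9164,251.78°,1.2417) → tip=(-0.1981,-0.6017,0.9906)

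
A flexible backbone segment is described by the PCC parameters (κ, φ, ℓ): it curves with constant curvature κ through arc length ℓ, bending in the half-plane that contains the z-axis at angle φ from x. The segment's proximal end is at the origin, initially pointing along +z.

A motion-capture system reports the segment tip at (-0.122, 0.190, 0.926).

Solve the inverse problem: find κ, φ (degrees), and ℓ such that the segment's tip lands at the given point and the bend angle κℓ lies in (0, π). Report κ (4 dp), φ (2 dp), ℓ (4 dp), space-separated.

0.4971 122.70 0.9623

ρ = √(x²+y²) = √(-0.122² + 0.190²) = 0.22580
φ = atan2(y, x) mod 360° = atan2(0.190, -0.122) = 122.7047°
|p|² = ρ² + z² = 0.22580² + 0.926² = 0.90846
κ = 2ρ / |p|² = 2×0.22580 / 0.90846 = 0.49710
θ = 2·atan2(ρ, z) = 2·atan2(0.22580, 0.926) = 0.47835 rad
ℓ = θ/κ = 0.47835/0.49710 = 0.96228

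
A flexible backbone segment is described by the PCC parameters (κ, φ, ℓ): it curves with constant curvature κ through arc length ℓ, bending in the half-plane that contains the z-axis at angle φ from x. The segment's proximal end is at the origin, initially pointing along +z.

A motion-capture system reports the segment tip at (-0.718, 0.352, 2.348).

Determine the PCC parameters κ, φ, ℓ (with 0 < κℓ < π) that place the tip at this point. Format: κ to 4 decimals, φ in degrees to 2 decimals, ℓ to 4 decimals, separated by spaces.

ρ = √(x²+y²) = √(-0.718² + 0.352²) = 0.79964
φ = atan2(y, x) mod 360° = atan2(0.352, -0.718) = 153.8836°
|p|² = ρ² + z² = 0.79964² + 2.348² = 6.15253
κ = 2ρ / |p|² = 2×0.79964 / 6.15253 = 0.25994
θ = 2·atan2(ρ, z) = 2·atan2(0.79964, 2.348) = 0.65649 rad
ℓ = θ/κ = 0.65649/0.25994 = 2.52554

0.2599 153.88 2.5255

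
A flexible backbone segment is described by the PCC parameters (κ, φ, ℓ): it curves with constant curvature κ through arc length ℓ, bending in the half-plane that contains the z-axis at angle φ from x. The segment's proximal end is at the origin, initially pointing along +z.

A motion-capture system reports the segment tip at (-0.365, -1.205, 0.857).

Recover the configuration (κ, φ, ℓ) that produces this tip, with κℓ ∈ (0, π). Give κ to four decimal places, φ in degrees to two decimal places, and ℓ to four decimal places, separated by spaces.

1.0855 253.15 1.7930

ρ = √(x²+y²) = √(-0.365² + -1.205²) = 1.25907
φ = atan2(y, x) mod 360° = atan2(-1.205, -0.365) = 253.1482°
|p|² = ρ² + z² = 1.25907² + 0.857² = 2.31970
κ = 2ρ / |p|² = 2×1.25907 / 2.31970 = 1.08554
θ = 2·atan2(ρ, z) = 2·atan2(1.25907, 0.857) = 1.94633 rad
ℓ = θ/κ = 1.94633/1.08554 = 1.79296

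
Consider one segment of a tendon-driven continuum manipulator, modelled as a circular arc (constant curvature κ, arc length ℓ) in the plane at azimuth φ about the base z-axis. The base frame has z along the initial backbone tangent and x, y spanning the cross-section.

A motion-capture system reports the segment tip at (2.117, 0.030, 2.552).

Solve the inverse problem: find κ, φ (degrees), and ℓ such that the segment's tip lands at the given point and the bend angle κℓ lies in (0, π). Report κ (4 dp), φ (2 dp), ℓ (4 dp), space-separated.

0.3851 0.81 3.5966

ρ = √(x²+y²) = √(2.117² + 0.030²) = 2.11721
φ = atan2(y, x) mod 360° = atan2(0.030, 2.117) = 0.8119°
|p|² = ρ² + z² = 2.11721² + 2.552² = 10.99529
κ = 2ρ / |p|² = 2×2.11721 / 10.99529 = 0.38511
θ = 2·atan2(ρ, z) = 2·atan2(2.11721, 2.552) = 1.38510 rad
ℓ = θ/κ = 1.38510/0.38511 = 3.59660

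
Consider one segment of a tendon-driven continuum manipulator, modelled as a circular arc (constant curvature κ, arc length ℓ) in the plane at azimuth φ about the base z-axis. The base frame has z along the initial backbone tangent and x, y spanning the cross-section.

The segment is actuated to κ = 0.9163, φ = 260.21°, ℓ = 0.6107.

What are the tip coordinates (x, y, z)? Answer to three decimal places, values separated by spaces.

θ = κ·ℓ = 0.9163 × 0.6107 = 0.55958 rad
ρ = (1 − cos θ)/κ = (1 − 0.84748)/0.9163 = 0.16646
z = sin θ / κ = 0.53083/0.9163 = 0.57932
x = ρ cos φ = 0.16646 × cos(260.21°) = -0.02830
y = ρ sin φ = 0.16646 × sin(260.21°) = -0.16403

-0.028 -0.164 0.579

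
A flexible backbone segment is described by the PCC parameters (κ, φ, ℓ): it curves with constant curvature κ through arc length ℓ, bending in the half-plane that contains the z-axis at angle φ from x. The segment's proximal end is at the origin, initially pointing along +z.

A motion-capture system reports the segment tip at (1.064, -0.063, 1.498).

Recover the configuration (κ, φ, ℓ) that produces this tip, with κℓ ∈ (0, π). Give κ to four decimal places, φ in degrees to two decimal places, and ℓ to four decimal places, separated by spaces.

0.6307 356.61 1.9611

ρ = √(x²+y²) = √(1.064² + -0.063²) = 1.06586
φ = atan2(y, x) mod 360° = atan2(-0.063, 1.064) = 356.6114°
|p|² = ρ² + z² = 1.06586² + 1.498² = 3.38007
κ = 2ρ / |p|² = 2×1.06586 / 3.38007 = 0.63068
θ = 2·atan2(ρ, z) = 2·atan2(1.06586, 1.498) = 1.23684 rad
ℓ = θ/κ = 1.23684/0.63068 = 1.96113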